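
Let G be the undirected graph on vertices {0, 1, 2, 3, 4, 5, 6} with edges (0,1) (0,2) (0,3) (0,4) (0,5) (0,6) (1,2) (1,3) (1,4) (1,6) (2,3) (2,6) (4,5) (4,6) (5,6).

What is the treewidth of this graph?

3

A width-3 tree decomposition is:
Bags: B1 = {0, 1, 2, 6}  B2 = {0, 1, 4, 6}  B3 = {0, 1, 2, 3}  B4 = {0, 4, 5, 6}
Tree: B1–B2, B1–B3, B2–B4
Every bag has size at most 4, so the width is 4 − 1 = 3 and tw(G) ≤ 3. On the other hand G contains the 4-clique {0, 1, 2, 3}. A clique must lie in a single bag of any decomposition, so no decomposition can have width below 3. Hence tw(G) = 3 exactly.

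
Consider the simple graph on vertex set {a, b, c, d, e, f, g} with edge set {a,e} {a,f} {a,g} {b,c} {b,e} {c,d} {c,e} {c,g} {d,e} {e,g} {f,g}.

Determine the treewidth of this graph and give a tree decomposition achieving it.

Each bag holds 3 vertices, so the decomposition has width 2, which upper-bounds the treewidth. Conversely, {c, e, g} is a clique of size 3, and the vertices of any clique must share a bag in every tree decomposition; so some bag has ≥ 3 vertices and tw(G) ≥ 2. The upper and lower bounds meet at 2, so that is the treewidth.

Treewidth 2.
One such decomposition:
Bags: B1 = {b, c, e}  B2 = {c, e, g}  B3 = {a, e, g}  B4 = {a, f, g}  B5 = {c, d, e}
Tree: B1–B2, B2–B3, B3–B4, B1–B5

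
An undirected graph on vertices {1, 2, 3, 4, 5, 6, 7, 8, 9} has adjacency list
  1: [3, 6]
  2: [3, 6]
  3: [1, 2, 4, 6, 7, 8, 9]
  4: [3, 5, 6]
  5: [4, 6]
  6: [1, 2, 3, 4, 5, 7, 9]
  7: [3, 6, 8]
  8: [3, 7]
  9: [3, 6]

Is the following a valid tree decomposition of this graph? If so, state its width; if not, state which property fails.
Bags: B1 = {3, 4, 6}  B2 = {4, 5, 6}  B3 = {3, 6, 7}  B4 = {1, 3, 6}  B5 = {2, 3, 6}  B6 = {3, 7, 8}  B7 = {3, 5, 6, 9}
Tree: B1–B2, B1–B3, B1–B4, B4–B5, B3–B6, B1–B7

A tree decomposition must satisfy three properties: every vertex lies in some bag; for every edge, both endpoints lie together in some bag; and for every vertex, the bags containing it form a connected subtree. Here bags containing vertex 5 are not connected in the tree, so the decomposition is invalid.

No — bags containing vertex 5 are not connected in the tree.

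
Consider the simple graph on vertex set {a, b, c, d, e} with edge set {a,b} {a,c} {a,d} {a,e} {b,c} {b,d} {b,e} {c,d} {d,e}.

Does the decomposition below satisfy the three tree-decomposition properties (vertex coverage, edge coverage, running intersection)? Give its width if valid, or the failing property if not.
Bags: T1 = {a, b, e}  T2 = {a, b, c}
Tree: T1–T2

A tree decomposition must satisfy three properties: every vertex lies in some bag; for every edge, both endpoints lie together in some bag; and for every vertex, the bags containing it form a connected subtree. Here vertex d appears in no bag, so the decomposition is invalid.

No — vertex d appears in no bag.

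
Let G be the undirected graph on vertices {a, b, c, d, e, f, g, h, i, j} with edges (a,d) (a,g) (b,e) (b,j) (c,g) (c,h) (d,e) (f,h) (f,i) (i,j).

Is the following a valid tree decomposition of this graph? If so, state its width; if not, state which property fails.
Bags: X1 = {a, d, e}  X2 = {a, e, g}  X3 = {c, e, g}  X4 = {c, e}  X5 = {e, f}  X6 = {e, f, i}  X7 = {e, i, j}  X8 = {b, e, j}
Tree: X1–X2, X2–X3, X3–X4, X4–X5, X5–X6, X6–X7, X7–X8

A tree decomposition must satisfy three properties: every vertex lies in some bag; for every edge, both endpoints lie together in some bag; and for every vertex, the bags containing it form a connected subtree. Here vertex h appears in no bag, so the decomposition is invalid.

No — vertex h appears in no bag.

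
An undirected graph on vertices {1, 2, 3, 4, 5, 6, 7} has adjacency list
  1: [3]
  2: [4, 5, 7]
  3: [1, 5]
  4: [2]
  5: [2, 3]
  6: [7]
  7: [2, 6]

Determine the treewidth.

1

A width-1 tree decomposition is:
Bags: B1 = {1, 3}  B2 = {3, 5}  B3 = {2, 5}  B4 = {2, 7}  B5 = {6, 7}  B6 = {2, 4}
Tree: B1–B2, B2–B3, B3–B4, B4–B5, B4–B6
The largest bag has 2 vertices, giving width 1; this decomposition certifies tw(G) ≤ 1. Any graph with an edge has treewidth ≥ 1, and G has the edge 3–1. Therefore the treewidth is 1.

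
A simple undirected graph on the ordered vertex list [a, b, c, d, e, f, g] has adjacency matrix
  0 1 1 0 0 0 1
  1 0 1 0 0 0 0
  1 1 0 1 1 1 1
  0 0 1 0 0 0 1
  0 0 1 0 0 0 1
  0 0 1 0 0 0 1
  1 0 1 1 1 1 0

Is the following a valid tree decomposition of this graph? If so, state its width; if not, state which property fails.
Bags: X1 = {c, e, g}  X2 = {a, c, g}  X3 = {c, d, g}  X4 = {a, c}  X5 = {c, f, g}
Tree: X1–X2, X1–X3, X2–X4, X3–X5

No — vertex b appears in no bag.

A tree decomposition must satisfy three properties: every vertex lies in some bag; for every edge, both endpoints lie together in some bag; and for every vertex, the bags containing it form a connected subtree. Here vertex b appears in no bag, so the decomposition is invalid.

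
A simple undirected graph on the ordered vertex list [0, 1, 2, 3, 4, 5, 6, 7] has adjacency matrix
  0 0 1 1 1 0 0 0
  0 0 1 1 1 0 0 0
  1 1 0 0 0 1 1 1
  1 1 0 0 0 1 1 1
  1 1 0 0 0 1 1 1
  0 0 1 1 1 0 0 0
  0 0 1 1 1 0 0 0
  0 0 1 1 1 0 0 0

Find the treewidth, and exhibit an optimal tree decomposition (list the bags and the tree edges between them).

Each bag holds 4 vertices, so the decomposition has width 3, which upper-bounds the treewidth. For the lower bound: the 4 vertex sets {0,2}, {3,6}, {4}, {1} are disjoint, each induces a connected subgraph, and every pair is joined by at least one edge of G. Contracting each set to a single vertex therefore yields K_{4} as a minor, and since treewidth is minor-monotone, tw(G) ≥ tw(K_{4}) = 3. Therefore the treewidth is 3.

Treewidth 3.
Bags: B1 = {0, 2, 3, 4}  B2 = {2, 3, 4, 6}  B3 = {1, 2, 3, 4}  B4 = {2, 3, 4, 7}  B5 = {2, 3, 4, 5}
Tree: B1–B2, B2–B3, B3–B4, B4–B5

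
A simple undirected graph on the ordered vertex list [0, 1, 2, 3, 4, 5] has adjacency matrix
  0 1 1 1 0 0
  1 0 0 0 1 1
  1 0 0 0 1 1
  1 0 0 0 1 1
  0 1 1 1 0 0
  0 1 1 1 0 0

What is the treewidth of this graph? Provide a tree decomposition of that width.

Treewidth 3.
One optimal decomposition is:
Bags: B1 = {0, 1, 2, 3}  B2 = {1, 2, 3, 5}  B3 = {1, 2, 3, 4}
Tree: B1–B2, B2–B3

The largest bag has 4 vertices, giving width 3; this decomposition certifies tw(G) ≤ 3. For the lower bound: the 4 vertex sets {0,2}, {3,5}, {1}, {4} are disjoint, each induces a connected subgraph, and every pair is joined by at least one edge of G. Contracting each set to a single vertex therefore yields K_{4} as a minor, and since treewidth is minor-monotone, tw(G) ≥ tw(K_{4}) = 3. Hence tw(G) = 3 exactly.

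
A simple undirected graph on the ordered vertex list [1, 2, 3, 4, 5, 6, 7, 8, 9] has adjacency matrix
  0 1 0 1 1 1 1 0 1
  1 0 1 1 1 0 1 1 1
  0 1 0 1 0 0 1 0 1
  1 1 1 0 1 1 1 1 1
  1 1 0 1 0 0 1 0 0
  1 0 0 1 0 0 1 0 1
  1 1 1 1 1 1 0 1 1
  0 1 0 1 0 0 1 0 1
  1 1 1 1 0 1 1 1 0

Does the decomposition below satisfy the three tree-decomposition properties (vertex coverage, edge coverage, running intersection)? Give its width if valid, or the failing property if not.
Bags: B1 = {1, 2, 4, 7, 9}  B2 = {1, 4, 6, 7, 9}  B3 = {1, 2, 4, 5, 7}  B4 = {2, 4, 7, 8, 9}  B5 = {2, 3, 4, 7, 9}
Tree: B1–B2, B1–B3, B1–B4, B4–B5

Every vertex of G appears in some bag (union = {1, 2, 3, 4, 5, 6, 7, 8, 9}); every edge is covered by a bag; and for each vertex v the set of bags containing v is connected in the bag tree. The decomposition is therefore valid. The largest bag has 5 vertices, so the width is 4.

Yes; width 4.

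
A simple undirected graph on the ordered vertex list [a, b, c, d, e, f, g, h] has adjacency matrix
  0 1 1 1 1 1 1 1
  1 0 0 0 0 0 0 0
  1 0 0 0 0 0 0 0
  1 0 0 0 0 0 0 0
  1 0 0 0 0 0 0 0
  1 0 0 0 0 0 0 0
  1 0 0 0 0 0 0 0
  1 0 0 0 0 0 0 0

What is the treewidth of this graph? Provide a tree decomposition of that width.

Treewidth 1.
One optimal decomposition is:
Bags: B1 = {a, g}  B2 = {a, e}  B3 = {a, f}  B4 = {a, c}  B5 = {a, b}  B6 = {a, h}  B7 = {a, d}
Tree: B1–B2, B1–B3, B1–B4, B2–B5, B5–B6, B2–B7

Every bag has size at most 2, so the width is 2 − 1 = 1 and tw(G) ≤ 1. Since G has at least one edge (e.g. a–g), it is not an edgeless graph, so tw(G) ≥ 1. Therefore the treewidth is 1.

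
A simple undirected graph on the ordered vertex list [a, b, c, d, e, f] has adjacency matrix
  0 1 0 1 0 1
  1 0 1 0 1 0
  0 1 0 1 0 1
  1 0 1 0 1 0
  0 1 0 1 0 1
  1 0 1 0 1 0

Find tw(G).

A width-3 tree decomposition is:
Bags: B1 = {a, b, c, e}  B2 = {a, c, d, e}  B3 = {a, c, e, f}
Tree: B1–B2, B2–B3
Every bag has size at most 4, so the width is 4 − 1 = 3 and tw(G) ≤ 3. For the lower bound: the 4 vertex sets {b,e}, {a,d}, {c}, {f} are disjoint, each induces a connected subgraph, and every pair is joined by at least one edge of G. Contracting each set to a single vertex therefore yields K_{4} as a minor, and since treewidth is minor-monotone, tw(G) ≥ tw(K_{4}) = 3. Hence tw(G) = 3 exactly.

3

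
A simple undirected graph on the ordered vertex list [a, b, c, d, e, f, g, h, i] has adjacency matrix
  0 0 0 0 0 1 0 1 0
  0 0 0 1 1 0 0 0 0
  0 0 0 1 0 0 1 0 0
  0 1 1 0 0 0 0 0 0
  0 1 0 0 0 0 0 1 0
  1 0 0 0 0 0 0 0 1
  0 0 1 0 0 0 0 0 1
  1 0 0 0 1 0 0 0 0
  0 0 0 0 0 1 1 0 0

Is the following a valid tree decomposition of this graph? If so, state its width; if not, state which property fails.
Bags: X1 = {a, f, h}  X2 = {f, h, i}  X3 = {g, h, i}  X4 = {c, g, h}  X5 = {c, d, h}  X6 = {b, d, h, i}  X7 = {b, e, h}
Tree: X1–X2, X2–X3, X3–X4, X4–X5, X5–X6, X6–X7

A tree decomposition must satisfy three properties: every vertex lies in some bag; for every edge, both endpoints lie together in some bag; and for every vertex, the bags containing it form a connected subtree. Here bags containing vertex i are not connected in the tree, so the decomposition is invalid.

No — bags containing vertex i are not connected in the tree.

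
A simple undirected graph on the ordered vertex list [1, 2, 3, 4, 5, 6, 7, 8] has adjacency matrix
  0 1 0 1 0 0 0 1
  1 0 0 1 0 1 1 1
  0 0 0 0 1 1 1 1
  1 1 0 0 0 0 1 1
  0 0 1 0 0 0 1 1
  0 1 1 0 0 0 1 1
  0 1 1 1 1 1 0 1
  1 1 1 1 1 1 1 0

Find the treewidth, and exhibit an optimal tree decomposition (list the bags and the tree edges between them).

Each bag holds 4 vertices, so the decomposition has width 3, which upper-bounds the treewidth. On the other hand G contains the 4-clique {1, 2, 4, 8}. A clique must lie in a single bag of any decomposition, so no decomposition can have width below 3. Therefore the treewidth is 3.

Treewidth 3.
One such decomposition:
Bags: B1 = {2, 4, 7, 8}  B2 = {1, 2, 4, 8}  B3 = {2, 6, 7, 8}  B4 = {3, 6, 7, 8}  B5 = {3, 5, 7, 8}
Tree: B1–B2, B1–B3, B3–B4, B4–B5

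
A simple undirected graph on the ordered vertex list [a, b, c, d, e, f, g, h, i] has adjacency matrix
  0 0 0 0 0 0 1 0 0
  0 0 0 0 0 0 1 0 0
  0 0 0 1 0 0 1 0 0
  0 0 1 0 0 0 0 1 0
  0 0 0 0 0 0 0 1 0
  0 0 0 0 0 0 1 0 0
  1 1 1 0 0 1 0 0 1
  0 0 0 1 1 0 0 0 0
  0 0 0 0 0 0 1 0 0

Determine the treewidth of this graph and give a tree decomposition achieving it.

Treewidth 1.
Bags: B1 = {f, g}  B2 = {g, i}  B3 = {c, g}  B4 = {a, g}  B5 = {c, d}  B6 = {b, g}  B7 = {d, h}  B8 = {e, h}
Tree: B1–B2, B2–B3, B1–B4, B3–B5, B4–B6, B5–B7, B7–B8

Each bag holds 2 vertices, so the decomposition has width 1, which upper-bounds the treewidth. G has an edge, so its treewidth is at least 1. Combining the bounds, tw(G) = 1.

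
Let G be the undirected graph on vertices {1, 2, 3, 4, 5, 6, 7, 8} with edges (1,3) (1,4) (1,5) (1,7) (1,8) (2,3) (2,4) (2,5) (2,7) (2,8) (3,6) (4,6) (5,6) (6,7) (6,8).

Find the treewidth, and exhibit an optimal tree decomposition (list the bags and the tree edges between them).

The largest bag has 4 vertices, giving width 3; this decomposition certifies tw(G) ≤ 3. For the lower bound: the 4 vertex sets {3,6}, {1,5}, {2}, {8} are disjoint, each induces a connected subgraph, and every pair is joined by at least one edge of G. Contracting each set to a single vertex therefore yields K_{4} as a minor, and since treewidth is minor-monotone, tw(G) ≥ tw(K_{4}) = 3. Combining the bounds, tw(G) = 3.

Treewidth 3.
One optimal decomposition is:
Bags: B1 = {1, 2, 3, 6}  B2 = {1, 2, 5, 6}  B3 = {1, 2, 6, 8}  B4 = {1, 2, 6, 7}  B5 = {1, 2, 4, 6}
Tree: B1–B2, B2–B3, B3–B4, B4–B5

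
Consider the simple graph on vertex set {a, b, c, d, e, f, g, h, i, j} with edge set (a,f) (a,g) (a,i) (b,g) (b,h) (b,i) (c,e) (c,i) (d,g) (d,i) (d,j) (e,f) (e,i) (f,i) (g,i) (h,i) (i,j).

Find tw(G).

A width-2 tree decomposition is:
Bags: B1 = {b, g, i}  B2 = {a, g, i}  B3 = {a, f, i}  B4 = {e, f, i}  B5 = {d, g, i}  B6 = {d, i, j}  B7 = {b, h, i}  B8 = {c, e, i}
Tree: B1–B2, B2–B3, B3–B4, B1–B5, B5–B6, B1–B7, B4–B8
Every bag has size at most 3, so the width is 3 − 1 = 2 and tw(G) ≤ 2. Conversely, {e, f, i} is a clique of size 3, and the vertices of any clique must share a bag in every tree decomposition; so some bag has ≥ 3 vertices and tw(G) ≥ 2. Hence tw(G) = 2 exactly.

2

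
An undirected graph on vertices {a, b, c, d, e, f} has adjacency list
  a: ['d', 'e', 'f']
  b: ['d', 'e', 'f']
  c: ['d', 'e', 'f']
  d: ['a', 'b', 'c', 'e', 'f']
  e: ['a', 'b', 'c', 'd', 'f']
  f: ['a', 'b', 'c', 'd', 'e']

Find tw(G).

A width-3 tree decomposition is:
Bags: B1 = {b, d, e, f}  B2 = {a, d, e, f}  B3 = {c, d, e, f}
Tree: B1–B2, B1–B3
The largest bag has 4 vertices, giving width 3; this decomposition certifies tw(G) ≤ 3. For the lower bound, the 4 vertices {c, d, e, f} are pairwise adjacent, and any tree decomposition puts a clique entirely inside one bag — forcing width ≥ 3. Hence tw(G) = 3 exactly.

3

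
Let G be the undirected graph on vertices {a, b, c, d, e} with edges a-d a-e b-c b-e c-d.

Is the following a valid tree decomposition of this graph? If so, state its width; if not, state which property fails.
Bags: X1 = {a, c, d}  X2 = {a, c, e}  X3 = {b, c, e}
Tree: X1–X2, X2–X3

Checking the three conditions: (i) the bags cover all of {a, b, c, d, e}; (ii) for each edge, some bag contains both endpoints; (iii) the bags containing any fixed vertex form a subtree. All hold, so the decomposition is valid with width 3 − 1 = 2.

Yes; width 2.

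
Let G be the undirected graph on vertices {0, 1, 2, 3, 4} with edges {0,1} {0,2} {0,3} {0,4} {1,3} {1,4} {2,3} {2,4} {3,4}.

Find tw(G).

A width-3 tree decomposition is:
Bags: B1 = {0, 2, 3, 4}  B2 = {0, 1, 3, 4}
Tree: B1–B2
The largest bag has 4 vertices, giving width 3; this decomposition certifies tw(G) ≤ 3. On the other hand G contains the 4-clique {0, 1, 3, 4}. A clique must lie in a single bag of any decomposition, so no decomposition can have width below 3. Combining the bounds, tw(G) = 3.

3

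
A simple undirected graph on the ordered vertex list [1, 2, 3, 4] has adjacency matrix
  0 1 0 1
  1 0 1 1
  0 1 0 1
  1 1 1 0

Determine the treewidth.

2

A width-2 tree decomposition is:
Bags: B1 = {1, 2, 4}  B2 = {2, 3, 4}
Tree: B1–B2
Each bag holds 3 vertices, so the decomposition has width 2, which upper-bounds the treewidth. For the lower bound, the 3 vertices {1, 2, 4} are pairwise adjacent, and any tree decomposition puts a clique entirely inside one bag — forcing width ≥ 2. The upper and lower bounds meet at 2, so that is the treewidth.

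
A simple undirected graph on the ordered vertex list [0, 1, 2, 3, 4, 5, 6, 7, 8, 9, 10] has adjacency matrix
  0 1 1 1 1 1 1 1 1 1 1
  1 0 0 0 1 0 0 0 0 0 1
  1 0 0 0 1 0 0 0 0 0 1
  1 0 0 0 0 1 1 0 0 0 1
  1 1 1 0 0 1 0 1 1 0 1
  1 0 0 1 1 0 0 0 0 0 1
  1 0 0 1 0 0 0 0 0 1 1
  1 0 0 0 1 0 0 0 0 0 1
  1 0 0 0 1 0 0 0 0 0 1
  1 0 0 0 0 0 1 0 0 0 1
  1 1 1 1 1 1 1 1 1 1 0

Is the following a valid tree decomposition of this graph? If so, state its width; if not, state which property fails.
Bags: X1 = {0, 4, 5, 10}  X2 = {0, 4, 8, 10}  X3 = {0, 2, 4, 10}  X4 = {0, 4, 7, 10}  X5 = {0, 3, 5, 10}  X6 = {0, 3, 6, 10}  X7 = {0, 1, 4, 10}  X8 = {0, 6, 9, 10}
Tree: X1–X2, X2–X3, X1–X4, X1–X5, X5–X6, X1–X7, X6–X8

Yes; width 3.

Vertex coverage: the bags together contain {0, 1, 2, 3, 4, 5, 6, 7, 8, 9, 10}, the full vertex set. Edge coverage: each edge of G has both endpoints in at least one bag. Running intersection: for every vertex, the bags containing it form a connected subtree. All three properties hold, so this is a valid tree decomposition of width max|bag| − 1 = 3, and hence tw(G) ≤ 3.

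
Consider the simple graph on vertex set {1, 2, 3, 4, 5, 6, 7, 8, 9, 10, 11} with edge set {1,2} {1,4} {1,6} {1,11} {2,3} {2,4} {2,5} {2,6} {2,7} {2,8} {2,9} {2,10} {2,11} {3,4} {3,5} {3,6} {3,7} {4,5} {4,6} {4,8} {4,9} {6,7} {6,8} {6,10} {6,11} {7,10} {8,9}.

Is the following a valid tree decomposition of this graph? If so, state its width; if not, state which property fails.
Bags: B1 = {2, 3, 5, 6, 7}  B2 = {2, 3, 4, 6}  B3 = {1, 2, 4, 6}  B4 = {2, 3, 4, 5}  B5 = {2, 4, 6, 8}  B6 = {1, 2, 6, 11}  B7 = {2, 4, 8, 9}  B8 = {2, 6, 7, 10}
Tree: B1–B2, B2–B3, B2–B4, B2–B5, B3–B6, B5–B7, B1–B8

No — bags containing vertex 5 are not connected in the tree.

A tree decomposition must satisfy three properties: every vertex lies in some bag; for every edge, both endpoints lie together in some bag; and for every vertex, the bags containing it form a connected subtree. Here bags containing vertex 5 are not connected in the tree, so the decomposition is invalid.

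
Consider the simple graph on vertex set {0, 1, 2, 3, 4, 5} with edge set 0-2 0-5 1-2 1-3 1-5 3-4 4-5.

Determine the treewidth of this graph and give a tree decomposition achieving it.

The largest bag has 3 vertices, giving width 2; this decomposition certifies tw(G) ≤ 2. For the lower bound, G contains the cycle 0–2–1–5–0, so G is not a forest; only forests have treewidth ≤ 1, hence tw(G) ≥ 2. The upper and lower bounds meet at 2, so that is the treewidth.

Treewidth 2.
One optimal decomposition is:
Bags: B1 = {0, 2, 5}  B2 = {1, 2, 5}  B3 = {1, 4, 5}  B4 = {1, 3, 4}
Tree: B1–B2, B2–B3, B3–B4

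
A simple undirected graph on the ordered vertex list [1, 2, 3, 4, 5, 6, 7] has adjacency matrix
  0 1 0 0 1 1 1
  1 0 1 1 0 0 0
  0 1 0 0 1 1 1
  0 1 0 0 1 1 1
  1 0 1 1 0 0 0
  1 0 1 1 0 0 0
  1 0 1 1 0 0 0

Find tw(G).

A width-3 tree decomposition is:
Bags: B1 = {1, 3, 4, 5}  B2 = {1, 2, 3, 4}  B3 = {1, 3, 4, 7}  B4 = {1, 3, 4, 6}
Tree: B1–B2, B2–B3, B3–B4
Each bag holds 4 vertices, so the decomposition has width 3, which upper-bounds the treewidth. For the lower bound: the 4 vertex sets {3,5}, {2,4}, {1}, {7} are disjoint, each induces a connected subgraph, and every pair is joined by at least one edge of G. Contracting each set to a single vertex therefore yields K_{4} as a minor, and since treewidth is minor-monotone, tw(G) ≥ tw(K_{4}) = 3. Hence tw(G) = 3 exactly.

3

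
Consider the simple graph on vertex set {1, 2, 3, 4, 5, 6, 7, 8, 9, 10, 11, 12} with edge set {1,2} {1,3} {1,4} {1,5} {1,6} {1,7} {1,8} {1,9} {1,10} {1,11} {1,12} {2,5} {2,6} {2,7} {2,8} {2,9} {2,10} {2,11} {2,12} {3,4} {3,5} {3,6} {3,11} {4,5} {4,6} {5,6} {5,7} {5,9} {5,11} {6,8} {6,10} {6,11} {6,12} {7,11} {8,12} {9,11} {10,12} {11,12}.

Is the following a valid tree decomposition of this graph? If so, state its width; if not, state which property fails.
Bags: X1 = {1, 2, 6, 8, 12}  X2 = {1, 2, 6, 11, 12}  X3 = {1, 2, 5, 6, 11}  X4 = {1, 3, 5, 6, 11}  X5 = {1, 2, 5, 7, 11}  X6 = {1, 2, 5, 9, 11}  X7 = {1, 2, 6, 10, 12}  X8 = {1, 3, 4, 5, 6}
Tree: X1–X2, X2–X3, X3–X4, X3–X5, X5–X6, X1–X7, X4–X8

Yes; width 4.

Checking the three conditions: (i) the bags cover all of {1, 2, 3, 4, 5, 6, 7, 8, 9, 10, 11, 12}; (ii) for each edge, some bag contains both endpoints; (iii) the bags containing any fixed vertex form a subtree. All hold, so the decomposition is valid with width 5 − 1 = 4.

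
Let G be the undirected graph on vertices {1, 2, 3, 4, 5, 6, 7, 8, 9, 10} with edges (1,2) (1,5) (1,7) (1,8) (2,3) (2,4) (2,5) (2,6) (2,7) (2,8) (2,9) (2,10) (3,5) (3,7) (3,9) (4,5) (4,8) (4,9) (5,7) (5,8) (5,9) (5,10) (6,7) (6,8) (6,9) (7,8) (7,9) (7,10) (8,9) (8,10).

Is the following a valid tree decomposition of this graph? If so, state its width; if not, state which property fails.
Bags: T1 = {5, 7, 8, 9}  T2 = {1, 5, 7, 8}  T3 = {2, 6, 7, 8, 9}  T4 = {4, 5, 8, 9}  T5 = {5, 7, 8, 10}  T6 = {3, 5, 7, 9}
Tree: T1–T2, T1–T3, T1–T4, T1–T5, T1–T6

A tree decomposition must satisfy three properties: every vertex lies in some bag; for every edge, both endpoints lie together in some bag; and for every vertex, the bags containing it form a connected subtree. Here edge (2,5) lies in no bag, so the decomposition is invalid.

No — edge (2,5) lies in no bag.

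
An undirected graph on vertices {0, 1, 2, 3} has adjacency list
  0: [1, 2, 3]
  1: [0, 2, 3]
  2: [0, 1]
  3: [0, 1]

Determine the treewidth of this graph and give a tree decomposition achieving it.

Every bag has size at most 3, so the width is 3 − 1 = 2 and tw(G) ≤ 2. Conversely, {0, 1, 2} is a clique of size 3, and the vertices of any clique must share a bag in every tree decomposition; so some bag has ≥ 3 vertices and tw(G) ≥ 2. The upper and lower bounds meet at 2, so that is the treewidth.

Treewidth 2.
One optimal decomposition is:
Bags: B1 = {0, 1, 3}  B2 = {0, 1, 2}
Tree: B1–B2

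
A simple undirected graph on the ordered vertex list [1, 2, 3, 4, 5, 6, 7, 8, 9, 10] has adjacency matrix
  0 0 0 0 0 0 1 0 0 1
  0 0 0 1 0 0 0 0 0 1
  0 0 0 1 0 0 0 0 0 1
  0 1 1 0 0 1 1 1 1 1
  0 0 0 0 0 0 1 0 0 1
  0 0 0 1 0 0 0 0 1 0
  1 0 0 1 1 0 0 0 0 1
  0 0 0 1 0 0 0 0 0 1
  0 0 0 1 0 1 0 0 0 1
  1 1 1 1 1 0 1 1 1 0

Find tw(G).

A width-2 tree decomposition is:
Bags: B1 = {4, 8, 10}  B2 = {2, 4, 10}  B3 = {4, 9, 10}  B4 = {4, 7, 10}  B5 = {1, 7, 10}  B6 = {4, 6, 9}  B7 = {3, 4, 10}  B8 = {5, 7, 10}
Tree: B1–B2, B2–B3, B3–B4, B4–B5, B3–B6, B3–B7, B4–B8
Every bag has size at most 3, so the width is 3 − 1 = 2 and tw(G) ≤ 2. On the other hand G contains the 3-clique {1, 7, 10}. A clique must lie in a single bag of any decomposition, so no decomposition can have width below 2. Hence tw(G) = 2 exactly.

2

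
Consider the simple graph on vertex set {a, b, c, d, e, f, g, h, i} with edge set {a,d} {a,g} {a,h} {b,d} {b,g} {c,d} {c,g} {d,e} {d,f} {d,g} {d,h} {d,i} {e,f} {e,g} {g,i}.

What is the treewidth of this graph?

2

A width-2 tree decomposition is:
Bags: B1 = {d, e, g}  B2 = {d, g, i}  B3 = {a, d, g}  B4 = {a, d, h}  B5 = {d, e, f}  B6 = {c, d, g}  B7 = {b, d, g}
Tree: B1–B2, B2–B3, B3–B4, B1–B5, B1–B6, B6–B7
Every bag has size at most 3, so the width is 3 − 1 = 2 and tw(G) ≤ 2. On the other hand G contains the 3-clique {b, d, g}. A clique must lie in a single bag of any decomposition, so no decomposition can have width below 2. Therefore the treewidth is 2.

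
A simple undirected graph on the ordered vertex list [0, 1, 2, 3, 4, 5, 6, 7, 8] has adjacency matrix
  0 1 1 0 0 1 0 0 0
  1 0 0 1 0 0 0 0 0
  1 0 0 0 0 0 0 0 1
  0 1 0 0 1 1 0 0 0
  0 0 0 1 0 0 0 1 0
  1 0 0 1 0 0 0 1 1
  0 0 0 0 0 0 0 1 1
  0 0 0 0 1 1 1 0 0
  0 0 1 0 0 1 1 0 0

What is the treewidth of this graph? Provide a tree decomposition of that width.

The largest bag has 4 vertices, giving width 3; this decomposition certifies tw(G) ≤ 3. For the lower bound: the 4 vertex sets {1,3,4}, {0}, {5}, {2,6,7,8} are disjoint, each induces a connected subgraph, and every pair is joined by at least one edge of G. Contracting each set to a single vertex therefore yields K_{4} as a minor, and since treewidth is minor-monotone, tw(G) ≥ tw(K_{4}) = 3. Combining the bounds, tw(G) = 3.

Treewidth 3.
One such decomposition:
Bags: B1 = {0, 1, 3, 4}  B2 = {0, 3, 4, 5}  B3 = {0, 4, 5, 7}  B4 = {0, 2, 5, 7}  B5 = {2, 5, 7, 8}  B6 = {2, 6, 7, 8}
Tree: B1–B2, B2–B3, B3–B4, B4–B5, B5–B6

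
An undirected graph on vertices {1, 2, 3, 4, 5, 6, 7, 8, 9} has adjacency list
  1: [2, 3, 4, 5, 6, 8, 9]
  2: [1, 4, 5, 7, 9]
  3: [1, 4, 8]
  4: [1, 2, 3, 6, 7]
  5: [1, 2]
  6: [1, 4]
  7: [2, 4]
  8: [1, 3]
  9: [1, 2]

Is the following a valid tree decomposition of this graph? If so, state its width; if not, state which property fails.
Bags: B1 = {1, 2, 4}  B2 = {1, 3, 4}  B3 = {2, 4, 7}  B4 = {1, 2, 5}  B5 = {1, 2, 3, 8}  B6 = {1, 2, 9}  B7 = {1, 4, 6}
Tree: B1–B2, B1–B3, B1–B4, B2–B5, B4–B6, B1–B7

No — bags containing vertex 2 are not connected in the tree.

A tree decomposition must satisfy three properties: every vertex lies in some bag; for every edge, both endpoints lie together in some bag; and for every vertex, the bags containing it form a connected subtree. Here bags containing vertex 2 are not connected in the tree, so the decomposition is invalid.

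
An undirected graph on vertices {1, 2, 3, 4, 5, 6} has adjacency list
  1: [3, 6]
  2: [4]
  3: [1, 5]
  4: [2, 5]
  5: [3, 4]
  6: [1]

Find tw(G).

A width-1 tree decomposition is:
Bags: B1 = {1, 6}  B2 = {1, 3}  B3 = {3, 5}  B4 = {4, 5}  B5 = {2, 4}
Tree: B1–B2, B2–B3, B3–B4, B4–B5
Each bag holds 2 vertices, so the decomposition has width 1, which upper-bounds the treewidth. Since G has at least one edge (e.g. 6–1), it is not an edgeless graph, so tw(G) ≥ 1. The upper and lower bounds meet at 1, so that is the treewidth.

1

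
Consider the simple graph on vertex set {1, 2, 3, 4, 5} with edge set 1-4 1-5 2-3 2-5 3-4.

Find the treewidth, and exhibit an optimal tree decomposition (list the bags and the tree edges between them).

Treewidth 2.
Bags: B1 = {1, 3, 4}  B2 = {1, 3, 5}  B3 = {2, 3, 5}
Tree: B1–B2, B2–B3

Each bag holds 3 vertices, so the decomposition has width 2, which upper-bounds the treewidth. For the lower bound, G contains the cycle 3–4–1–5–2–3, so G is not a forest; only forests have treewidth ≤ 1, hence tw(G) ≥ 2. Therefore the treewidth is 2.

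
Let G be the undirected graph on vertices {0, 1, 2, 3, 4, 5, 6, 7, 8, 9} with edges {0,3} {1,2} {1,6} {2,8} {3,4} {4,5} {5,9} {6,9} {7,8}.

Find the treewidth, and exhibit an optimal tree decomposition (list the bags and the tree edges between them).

Treewidth 1.
One such decomposition:
Bags: B1 = {0, 3}  B2 = {3, 4}  B3 = {4, 5}  B4 = {5, 9}  B5 = {6, 9}  B6 = {1, 6}  B7 = {1, 2}  B8 = {2, 8}  B9 = {7, 8}
Tree: B1–B2, B2–B3, B3–B4, B4–B5, B5–B6, B6–B7, B7–B8, B8–B9

The largest bag has 2 vertices, giving width 1; this decomposition certifies tw(G) ≤ 1. Any graph with an edge has treewidth ≥ 1, and G has the edge 0–3. Hence tw(G) = 1 exactly.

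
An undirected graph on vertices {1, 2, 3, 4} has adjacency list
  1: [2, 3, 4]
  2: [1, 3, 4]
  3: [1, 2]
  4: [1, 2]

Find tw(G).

A width-2 tree decomposition is:
Bags: B1 = {1, 2, 3}  B2 = {1, 2, 4}
Tree: B1–B2
Every bag has size at most 3, so the width is 3 − 1 = 2 and tw(G) ≤ 2. Conversely, {1, 2, 3} is a clique of size 3, and the vertices of any clique must share a bag in every tree decomposition; so some bag has ≥ 3 vertices and tw(G) ≥ 2. Therefore the treewidth is 2.

2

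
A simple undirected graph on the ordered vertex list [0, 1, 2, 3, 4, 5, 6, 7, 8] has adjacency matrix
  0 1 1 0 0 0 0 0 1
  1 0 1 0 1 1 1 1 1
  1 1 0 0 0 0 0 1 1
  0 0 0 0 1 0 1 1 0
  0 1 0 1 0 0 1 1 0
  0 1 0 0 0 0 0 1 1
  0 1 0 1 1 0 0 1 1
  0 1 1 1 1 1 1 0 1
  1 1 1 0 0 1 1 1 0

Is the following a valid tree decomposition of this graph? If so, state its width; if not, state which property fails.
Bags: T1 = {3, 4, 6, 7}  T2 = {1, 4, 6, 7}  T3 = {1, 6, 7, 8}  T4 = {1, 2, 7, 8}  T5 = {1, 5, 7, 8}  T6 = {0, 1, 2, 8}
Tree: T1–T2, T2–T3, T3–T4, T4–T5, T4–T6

Vertex coverage: the bags together contain {0, 1, 2, 3, 4, 5, 6, 7, 8}, the full vertex set. Edge coverage: each edge of G has both endpoints in at least one bag. Running intersection: for every vertex, the bags containing it form a connected subtree. All three properties hold, so this is a valid tree decomposition of width max|bag| − 1 = 3, and hence tw(G) ≤ 3.

Yes; width 3.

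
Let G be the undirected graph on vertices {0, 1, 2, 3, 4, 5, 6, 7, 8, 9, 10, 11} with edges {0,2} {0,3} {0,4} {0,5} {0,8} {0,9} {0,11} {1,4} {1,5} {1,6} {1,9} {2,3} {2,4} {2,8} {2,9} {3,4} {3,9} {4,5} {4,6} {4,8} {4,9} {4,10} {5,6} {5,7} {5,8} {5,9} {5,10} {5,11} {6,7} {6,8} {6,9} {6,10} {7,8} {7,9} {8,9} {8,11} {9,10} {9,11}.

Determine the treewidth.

A width-4 tree decomposition is:
Bags: B1 = {0, 2, 4, 8, 9}  B2 = {0, 4, 5, 8, 9}  B3 = {4, 5, 6, 8, 9}  B4 = {4, 5, 6, 9, 10}  B5 = {1, 4, 5, 6, 9}  B6 = {5, 6, 7, 8, 9}  B7 = {0, 2, 3, 4, 9}  B8 = {0, 5, 8, 9, 11}
Tree: B1–B2, B2–B3, B3–B4, B4–B5, B3–B6, B1–B7, B2–B8
Each bag holds 5 vertices, so the decomposition has width 4, which upper-bounds the treewidth. For the lower bound, the 5 vertices {0, 5, 8, 9, 11} are pairwise adjacent, and any tree decomposition puts a clique entirely inside one bag — forcing width ≥ 4. Hence tw(G) = 4 exactly.

4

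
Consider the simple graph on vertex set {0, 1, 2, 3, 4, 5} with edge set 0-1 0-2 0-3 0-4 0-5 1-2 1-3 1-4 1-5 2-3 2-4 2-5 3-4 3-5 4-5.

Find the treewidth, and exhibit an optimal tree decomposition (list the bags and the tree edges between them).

Treewidth 5.
Bags: B1 = {0, 1, 2, 3, 4, 5}
Tree: (single bag)

A single bag containing all 6 vertices is trivially a valid decomposition of width 5. Conversely, {0, 1, 2, 3, 4, 5} is a clique of size 6, and the vertices of any clique must share a bag in every tree decomposition; so some bag has ≥ 6 vertices and tw(G) ≥ 5. The upper and lower bounds meet at 5, so that is the treewidth.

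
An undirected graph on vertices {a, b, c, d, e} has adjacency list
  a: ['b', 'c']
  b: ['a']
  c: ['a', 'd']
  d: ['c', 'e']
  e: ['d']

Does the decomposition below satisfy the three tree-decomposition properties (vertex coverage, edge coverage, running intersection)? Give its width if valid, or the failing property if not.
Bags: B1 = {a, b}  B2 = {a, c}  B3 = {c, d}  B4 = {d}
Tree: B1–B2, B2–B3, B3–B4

A tree decomposition must satisfy three properties: every vertex lies in some bag; for every edge, both endpoints lie together in some bag; and for every vertex, the bags containing it form a connected subtree. Here vertex e appears in no bag, so the decomposition is invalid.

No — vertex e appears in no bag.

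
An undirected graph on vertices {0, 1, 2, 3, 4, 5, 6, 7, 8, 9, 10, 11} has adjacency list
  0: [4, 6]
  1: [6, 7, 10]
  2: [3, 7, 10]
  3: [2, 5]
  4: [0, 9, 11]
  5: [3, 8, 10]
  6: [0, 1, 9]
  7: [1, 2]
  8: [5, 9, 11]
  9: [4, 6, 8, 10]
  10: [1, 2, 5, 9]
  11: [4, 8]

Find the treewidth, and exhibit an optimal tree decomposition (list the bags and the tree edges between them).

Treewidth 3.
Bags: B1 = {2, 3, 5, 7}  B2 = {2, 5, 7, 10}  B3 = {1, 5, 7, 10}  B4 = {1, 5, 8, 10}  B5 = {1, 8, 9, 10}  B6 = {1, 6, 8, 9}  B7 = {6, 8, 9, 11}  B8 = {4, 6, 9, 11}  B9 = {0, 4, 6, 11}
Tree: B1–B2, B2–B3, B3–B4, B4–B5, B5–B6, B6–B7, B7–B8, B8–B9

The largest bag has 4 vertices, giving width 3; this decomposition certifies tw(G) ≤ 3. For the lower bound: the 4 vertex sets {2,3,7}, {5}, {10}, {1,6,8,9} are disjoint, each induces a connected subgraph, and every pair is joined by at least one edge of G. Contracting each set to a single vertex therefore yields K_{4} as a minor, and since treewidth is minor-monotone, tw(G) ≥ tw(K_{4}) = 3. Hence tw(G) = 3 exactly.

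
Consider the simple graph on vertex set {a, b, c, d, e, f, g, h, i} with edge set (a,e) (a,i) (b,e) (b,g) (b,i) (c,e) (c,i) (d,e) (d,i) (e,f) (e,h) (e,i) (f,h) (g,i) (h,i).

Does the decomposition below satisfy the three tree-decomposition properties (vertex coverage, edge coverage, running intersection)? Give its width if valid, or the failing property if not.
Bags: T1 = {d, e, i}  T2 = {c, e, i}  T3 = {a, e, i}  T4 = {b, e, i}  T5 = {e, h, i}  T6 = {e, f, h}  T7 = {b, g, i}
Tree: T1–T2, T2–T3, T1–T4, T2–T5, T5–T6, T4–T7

Yes; width 2.

Checking the three conditions: (i) the bags cover all of {a, b, c, d, e, f, g, h, i}; (ii) for each edge, some bag contains both endpoints; (iii) the bags containing any fixed vertex form a subtree. All hold, so the decomposition is valid with width 3 − 1 = 2.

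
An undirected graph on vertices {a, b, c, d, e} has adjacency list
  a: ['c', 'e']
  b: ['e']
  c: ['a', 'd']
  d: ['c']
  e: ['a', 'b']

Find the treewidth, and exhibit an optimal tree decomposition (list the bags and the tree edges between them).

Every bag has size at most 2, so the width is 2 − 1 = 1 and tw(G) ≤ 1. Since G has at least one edge (e.g. d–c), it is not an edgeless graph, so tw(G) ≥ 1. Therefore the treewidth is 1.

Treewidth 1.
Bags: B1 = {c, d}  B2 = {a, c}  B3 = {a, e}  B4 = {b, e}
Tree: B1–B2, B2–B3, B3–B4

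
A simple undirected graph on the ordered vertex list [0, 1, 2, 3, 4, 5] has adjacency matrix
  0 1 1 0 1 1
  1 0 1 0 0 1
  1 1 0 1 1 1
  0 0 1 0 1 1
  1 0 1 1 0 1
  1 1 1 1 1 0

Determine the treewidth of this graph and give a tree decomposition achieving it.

Each bag holds 4 vertices, so the decomposition has width 3, which upper-bounds the treewidth. Conversely, {0, 1, 2, 5} is a clique of size 4, and the vertices of any clique must share a bag in every tree decomposition; so some bag has ≥ 4 vertices and tw(G) ≥ 3. Combining the bounds, tw(G) = 3.

Treewidth 3.
Bags: B1 = {0, 2, 4, 5}  B2 = {0, 1, 2, 5}  B3 = {2, 3, 4, 5}
Tree: B1–B2, B1–B3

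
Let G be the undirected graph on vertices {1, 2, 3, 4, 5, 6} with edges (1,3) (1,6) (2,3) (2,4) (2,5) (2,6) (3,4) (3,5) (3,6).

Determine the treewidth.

A width-2 tree decomposition is:
Bags: B1 = {2, 3, 5}  B2 = {2, 3, 6}  B3 = {2, 3, 4}  B4 = {1, 3, 6}
Tree: B1–B2, B2–B3, B2–B4
Every bag has size at most 3, so the width is 3 − 1 = 2 and tw(G) ≤ 2. On the other hand G contains the 3-clique {1, 3, 6}. A clique must lie in a single bag of any decomposition, so no decomposition can have width below 2. The upper and lower bounds meet at 2, so that is the treewidth.

2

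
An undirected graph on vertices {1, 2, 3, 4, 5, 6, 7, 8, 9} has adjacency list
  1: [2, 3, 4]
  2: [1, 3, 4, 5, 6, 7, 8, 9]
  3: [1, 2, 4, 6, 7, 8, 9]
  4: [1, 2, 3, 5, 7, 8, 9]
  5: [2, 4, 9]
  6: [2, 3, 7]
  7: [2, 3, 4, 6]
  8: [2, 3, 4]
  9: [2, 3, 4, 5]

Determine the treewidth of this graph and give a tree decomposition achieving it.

The largest bag has 4 vertices, giving width 3; this decomposition certifies tw(G) ≤ 3. On the other hand G contains the 4-clique {2, 3, 4, 8}. A clique must lie in a single bag of any decomposition, so no decomposition can have width below 3. Hence tw(G) = 3 exactly.

Treewidth 3.
One such decomposition:
Bags: B1 = {2, 3, 4, 8}  B2 = {2, 3, 4, 9}  B3 = {1, 2, 3, 4}  B4 = {2, 4, 5, 9}  B5 = {2, 3, 4, 7}  B6 = {2, 3, 6, 7}
Tree: B1–B2, B1–B3, B2–B4, B3–B5, B5–B6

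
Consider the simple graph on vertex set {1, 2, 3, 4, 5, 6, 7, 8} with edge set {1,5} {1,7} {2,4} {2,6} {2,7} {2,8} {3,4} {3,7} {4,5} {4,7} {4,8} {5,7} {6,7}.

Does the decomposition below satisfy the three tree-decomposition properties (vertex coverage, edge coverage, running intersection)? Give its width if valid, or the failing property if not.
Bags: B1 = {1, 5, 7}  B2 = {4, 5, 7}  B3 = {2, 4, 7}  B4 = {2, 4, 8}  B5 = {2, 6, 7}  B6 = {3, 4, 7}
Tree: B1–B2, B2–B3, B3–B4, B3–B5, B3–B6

Every vertex of G appears in some bag (union = {1, 2, 3, 4, 5, 6, 7, 8}); every edge is covered by a bag; and for each vertex v the set of bags containing v is connected in the bag tree. The decomposition is therefore valid. The largest bag has 3 vertices, so the width is 2.

Yes; width 2.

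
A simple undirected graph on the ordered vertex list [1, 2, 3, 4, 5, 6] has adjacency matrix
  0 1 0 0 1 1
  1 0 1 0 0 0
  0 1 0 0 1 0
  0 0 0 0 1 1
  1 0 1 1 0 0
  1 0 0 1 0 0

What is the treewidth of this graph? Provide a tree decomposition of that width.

Treewidth 2.
One such decomposition:
Bags: B1 = {2, 3, 5}  B2 = {1, 2, 5}  B3 = {1, 4, 5}  B4 = {1, 4, 6}
Tree: B1–B2, B2–B3, B3–B4

Every bag has size at most 3, so the width is 3 − 1 = 2 and tw(G) ≤ 2. For the lower bound, G contains the cycle 3–2–1–5–3, so G is not a forest; only forests have treewidth ≤ 1, hence tw(G) ≥ 2. Hence tw(G) = 2 exactly.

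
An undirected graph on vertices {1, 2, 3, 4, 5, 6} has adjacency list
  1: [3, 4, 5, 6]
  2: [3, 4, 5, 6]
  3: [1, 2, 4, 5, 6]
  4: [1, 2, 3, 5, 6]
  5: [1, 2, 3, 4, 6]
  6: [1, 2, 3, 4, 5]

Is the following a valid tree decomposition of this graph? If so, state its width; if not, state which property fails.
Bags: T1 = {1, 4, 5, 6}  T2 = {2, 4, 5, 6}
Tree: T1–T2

A tree decomposition must satisfy three properties: every vertex lies in some bag; for every edge, both endpoints lie together in some bag; and for every vertex, the bags containing it form a connected subtree. Here vertex 3 appears in no bag, so the decomposition is invalid.

No — vertex 3 appears in no bag.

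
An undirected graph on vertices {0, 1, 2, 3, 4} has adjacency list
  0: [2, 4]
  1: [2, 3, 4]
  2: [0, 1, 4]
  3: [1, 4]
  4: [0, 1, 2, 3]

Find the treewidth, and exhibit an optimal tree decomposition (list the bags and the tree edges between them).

Treewidth 2.
One optimal decomposition is:
Bags: B1 = {1, 2, 4}  B2 = {1, 3, 4}  B3 = {0, 2, 4}
Tree: B1–B2, B1–B3

The largest bag has 3 vertices, giving width 2; this decomposition certifies tw(G) ≤ 2. For the lower bound, the 3 vertices {0, 2, 4} are pairwise adjacent, and any tree decomposition puts a clique entirely inside one bag — forcing width ≥ 2. The upper and lower bounds meet at 2, so that is the treewidth.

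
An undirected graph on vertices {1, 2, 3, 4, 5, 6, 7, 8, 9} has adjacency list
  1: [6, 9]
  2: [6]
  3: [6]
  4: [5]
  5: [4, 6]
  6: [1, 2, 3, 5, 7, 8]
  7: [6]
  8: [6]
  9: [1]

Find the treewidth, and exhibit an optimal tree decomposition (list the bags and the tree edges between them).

Treewidth 1.
Bags: B1 = {6, 7}  B2 = {2, 6}  B3 = {5, 6}  B4 = {1, 6}  B5 = {3, 6}  B6 = {4, 5}  B7 = {1, 9}  B8 = {6, 8}
Tree: B1–B2, B1–B3, B1–B4, B1–B5, B3–B6, B4–B7, B3–B8

The largest bag has 2 vertices, giving width 1; this decomposition certifies tw(G) ≤ 1. G has an edge, so its treewidth is at least 1. Therefore the treewidth is 1.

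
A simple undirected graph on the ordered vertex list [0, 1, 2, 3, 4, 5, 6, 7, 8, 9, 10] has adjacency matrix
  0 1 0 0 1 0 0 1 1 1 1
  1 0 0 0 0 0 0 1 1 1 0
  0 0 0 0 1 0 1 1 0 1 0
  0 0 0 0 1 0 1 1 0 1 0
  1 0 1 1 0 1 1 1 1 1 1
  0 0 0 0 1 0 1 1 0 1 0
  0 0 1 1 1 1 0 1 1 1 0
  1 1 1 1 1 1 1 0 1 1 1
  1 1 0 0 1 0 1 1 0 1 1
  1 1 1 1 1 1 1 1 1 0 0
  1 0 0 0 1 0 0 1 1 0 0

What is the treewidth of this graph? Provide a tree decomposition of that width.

Treewidth 4.
One such decomposition:
Bags: B1 = {4, 5, 6, 7, 9}  B2 = {4, 6, 7, 8, 9}  B3 = {3, 4, 6, 7, 9}  B4 = {0, 4, 7, 8, 9}  B5 = {0, 1, 7, 8, 9}  B6 = {2, 4, 6, 7, 9}  B7 = {0, 4, 7, 8, 10}
Tree: B1–B2, B1–B3, B2–B4, B4–B5, B2–B6, B4–B7

Every bag has size at most 5, so the width is 5 − 1 = 4 and tw(G) ≤ 4. Conversely, {0, 1, 7, 8, 9} is a clique of size 5, and the vertices of any clique must share a bag in every tree decomposition; so some bag has ≥ 5 vertices and tw(G) ≥ 4. Therefore the treewidth is 4.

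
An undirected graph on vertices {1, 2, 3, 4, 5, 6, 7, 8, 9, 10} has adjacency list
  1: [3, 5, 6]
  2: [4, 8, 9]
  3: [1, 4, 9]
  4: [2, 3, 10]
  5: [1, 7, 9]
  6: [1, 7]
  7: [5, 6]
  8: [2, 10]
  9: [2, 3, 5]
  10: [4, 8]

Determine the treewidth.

A width-2 tree decomposition is:
Bags: B1 = {4, 8, 10}  B2 = {2, 4, 8}  B3 = {2, 3, 4}  B4 = {2, 3, 9}  B5 = {1, 3, 9}  B6 = {1, 5, 9}  B7 = {1, 5, 6}  B8 = {5, 6, 7}
Tree: B1–B2, B2–B3, B3–B4, B4–B5, B5–B6, B6–B7, B7–B8
Each bag holds 3 vertices, so the decomposition has width 2, which upper-bounds the treewidth. Since 10–8–2–4–10 is a cycle in G, G is not acyclic. Forests are exactly the graphs of treewidth ≤ 1, so tw(G) ≥ 2. Therefore the treewidth is 2.

2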